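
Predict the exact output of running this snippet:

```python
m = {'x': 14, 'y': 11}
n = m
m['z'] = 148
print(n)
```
{'x': 14, 'y': 11, 'z': 148}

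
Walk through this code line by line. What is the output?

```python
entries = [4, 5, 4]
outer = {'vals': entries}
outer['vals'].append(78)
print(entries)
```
[4, 5, 4, 78]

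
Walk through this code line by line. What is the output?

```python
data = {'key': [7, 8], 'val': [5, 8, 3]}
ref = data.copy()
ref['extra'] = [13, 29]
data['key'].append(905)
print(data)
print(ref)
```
{'key': [7, 8, 905], 'val': [5, 8, 3]}
{'key': [7, 8, 905], 'val': [5, 8, 3], 'extra': [13, 29]}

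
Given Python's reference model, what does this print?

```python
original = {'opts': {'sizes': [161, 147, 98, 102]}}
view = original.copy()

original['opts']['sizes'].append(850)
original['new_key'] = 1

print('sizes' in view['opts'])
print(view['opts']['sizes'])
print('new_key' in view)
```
True
[161, 147, 98, 102, 850]
False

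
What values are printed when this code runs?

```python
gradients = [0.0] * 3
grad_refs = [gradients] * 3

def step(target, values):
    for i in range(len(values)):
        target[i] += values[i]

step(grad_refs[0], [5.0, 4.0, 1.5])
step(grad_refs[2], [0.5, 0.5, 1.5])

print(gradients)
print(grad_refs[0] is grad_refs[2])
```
[5.5, 4.5, 3.0]
True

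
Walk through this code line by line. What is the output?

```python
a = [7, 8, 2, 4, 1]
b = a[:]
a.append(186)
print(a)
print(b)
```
[7, 8, 2, 4, 1, 186]
[7, 8, 2, 4, 1]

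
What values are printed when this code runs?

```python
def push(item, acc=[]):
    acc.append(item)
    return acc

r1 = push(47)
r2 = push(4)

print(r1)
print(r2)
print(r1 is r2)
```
[47, 4]
[47, 4]
True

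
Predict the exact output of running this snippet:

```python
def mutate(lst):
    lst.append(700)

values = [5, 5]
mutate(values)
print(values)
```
[5, 5, 700]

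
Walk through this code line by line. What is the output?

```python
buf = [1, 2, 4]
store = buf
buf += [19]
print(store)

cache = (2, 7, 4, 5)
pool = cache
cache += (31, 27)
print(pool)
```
[1, 2, 4, 19]
(2, 7, 4, 5)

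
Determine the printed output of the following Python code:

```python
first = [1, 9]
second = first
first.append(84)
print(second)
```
[1, 9, 84]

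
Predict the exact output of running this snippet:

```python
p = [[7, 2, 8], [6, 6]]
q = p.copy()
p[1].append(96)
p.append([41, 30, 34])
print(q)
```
[[7, 2, 8], [6, 6, 96]]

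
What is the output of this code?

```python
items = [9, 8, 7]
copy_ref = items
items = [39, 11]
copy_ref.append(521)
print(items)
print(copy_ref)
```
[39, 11]
[9, 8, 7, 521]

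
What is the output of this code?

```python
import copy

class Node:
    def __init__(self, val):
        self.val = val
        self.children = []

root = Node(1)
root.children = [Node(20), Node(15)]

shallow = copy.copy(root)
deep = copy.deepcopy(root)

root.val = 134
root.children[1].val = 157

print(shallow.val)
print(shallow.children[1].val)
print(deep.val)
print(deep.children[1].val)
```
1
157
1
15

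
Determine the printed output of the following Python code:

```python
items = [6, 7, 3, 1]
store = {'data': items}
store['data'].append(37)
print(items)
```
[6, 7, 3, 1, 37]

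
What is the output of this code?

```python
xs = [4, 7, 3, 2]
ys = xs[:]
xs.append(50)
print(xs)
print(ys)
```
[4, 7, 3, 2, 50]
[4, 7, 3, 2]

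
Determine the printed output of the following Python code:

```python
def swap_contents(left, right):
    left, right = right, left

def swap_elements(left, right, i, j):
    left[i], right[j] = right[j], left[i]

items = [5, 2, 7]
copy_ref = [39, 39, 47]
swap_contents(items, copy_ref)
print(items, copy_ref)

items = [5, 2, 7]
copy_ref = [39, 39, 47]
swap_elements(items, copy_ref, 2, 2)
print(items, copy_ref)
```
[5, 2, 7] [39, 39, 47]
[5, 2, 47] [39, 39, 7]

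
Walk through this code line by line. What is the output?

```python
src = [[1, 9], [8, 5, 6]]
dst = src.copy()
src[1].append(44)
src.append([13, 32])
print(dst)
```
[[1, 9], [8, 5, 6, 44]]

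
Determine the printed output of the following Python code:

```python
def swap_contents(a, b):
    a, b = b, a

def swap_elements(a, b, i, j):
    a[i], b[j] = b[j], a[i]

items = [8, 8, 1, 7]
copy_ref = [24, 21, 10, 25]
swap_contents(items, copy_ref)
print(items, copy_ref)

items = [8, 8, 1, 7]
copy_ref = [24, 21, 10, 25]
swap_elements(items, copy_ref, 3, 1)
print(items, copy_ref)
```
[8, 8, 1, 7] [24, 21, 10, 25]
[8, 8, 1, 21] [24, 7, 10, 25]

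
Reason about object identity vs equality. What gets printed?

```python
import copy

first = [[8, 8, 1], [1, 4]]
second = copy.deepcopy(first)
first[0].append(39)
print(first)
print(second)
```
[[8, 8, 1, 39], [1, 4]]
[[8, 8, 1], [1, 4]]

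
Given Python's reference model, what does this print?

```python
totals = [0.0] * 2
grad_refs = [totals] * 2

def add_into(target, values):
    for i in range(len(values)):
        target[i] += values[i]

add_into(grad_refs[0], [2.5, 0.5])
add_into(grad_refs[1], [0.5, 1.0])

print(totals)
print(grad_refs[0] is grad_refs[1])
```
[3.0, 1.5]
True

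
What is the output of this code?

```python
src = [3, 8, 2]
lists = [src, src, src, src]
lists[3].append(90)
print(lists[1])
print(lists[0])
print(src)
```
[3, 8, 2, 90]
[3, 8, 2, 90]
[3, 8, 2, 90]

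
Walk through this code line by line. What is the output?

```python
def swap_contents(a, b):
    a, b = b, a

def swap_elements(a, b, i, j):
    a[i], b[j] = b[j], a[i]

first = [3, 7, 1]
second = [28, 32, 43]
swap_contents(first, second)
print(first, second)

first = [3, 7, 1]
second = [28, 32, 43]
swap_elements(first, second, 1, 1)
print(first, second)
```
[3, 7, 1] [28, 32, 43]
[3, 32, 1] [28, 7, 43]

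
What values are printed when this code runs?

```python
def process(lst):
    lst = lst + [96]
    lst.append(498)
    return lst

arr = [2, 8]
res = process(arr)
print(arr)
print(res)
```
[2, 8]
[2, 8, 96, 498]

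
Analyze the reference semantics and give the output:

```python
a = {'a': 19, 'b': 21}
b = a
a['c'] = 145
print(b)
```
{'a': 19, 'b': 21, 'c': 145}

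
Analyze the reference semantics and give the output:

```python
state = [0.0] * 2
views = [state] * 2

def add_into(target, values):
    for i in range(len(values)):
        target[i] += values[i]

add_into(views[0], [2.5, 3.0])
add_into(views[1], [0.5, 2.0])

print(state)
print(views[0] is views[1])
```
[3.0, 5.0]
True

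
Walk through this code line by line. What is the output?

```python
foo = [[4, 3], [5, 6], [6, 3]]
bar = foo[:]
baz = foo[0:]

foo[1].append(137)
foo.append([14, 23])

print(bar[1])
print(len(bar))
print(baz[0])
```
[5, 6, 137]
3
[4, 3]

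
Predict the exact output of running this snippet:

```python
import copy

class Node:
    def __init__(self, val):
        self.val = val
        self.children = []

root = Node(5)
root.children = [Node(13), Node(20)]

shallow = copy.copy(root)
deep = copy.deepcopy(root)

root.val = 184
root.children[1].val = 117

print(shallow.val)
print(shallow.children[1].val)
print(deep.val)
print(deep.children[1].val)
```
5
117
5
20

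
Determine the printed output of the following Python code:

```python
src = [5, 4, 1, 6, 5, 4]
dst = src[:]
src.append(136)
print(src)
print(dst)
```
[5, 4, 1, 6, 5, 4, 136]
[5, 4, 1, 6, 5, 4]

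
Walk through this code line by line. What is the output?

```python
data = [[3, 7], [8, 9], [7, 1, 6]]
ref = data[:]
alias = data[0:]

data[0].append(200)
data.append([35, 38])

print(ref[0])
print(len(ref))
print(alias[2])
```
[3, 7, 200]
3
[7, 1, 6]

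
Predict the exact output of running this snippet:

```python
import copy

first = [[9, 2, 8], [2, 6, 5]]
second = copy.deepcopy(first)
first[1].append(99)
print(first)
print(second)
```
[[9, 2, 8], [2, 6, 5, 99]]
[[9, 2, 8], [2, 6, 5]]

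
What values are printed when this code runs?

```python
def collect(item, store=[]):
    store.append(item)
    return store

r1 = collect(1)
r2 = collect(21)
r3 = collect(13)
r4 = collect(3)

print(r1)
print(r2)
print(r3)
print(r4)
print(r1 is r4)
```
[1, 21, 13, 3]
[1, 21, 13, 3]
[1, 21, 13, 3]
[1, 21, 13, 3]
True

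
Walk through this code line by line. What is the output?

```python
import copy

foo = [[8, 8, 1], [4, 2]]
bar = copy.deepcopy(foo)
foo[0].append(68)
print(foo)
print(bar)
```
[[8, 8, 1, 68], [4, 2]]
[[8, 8, 1], [4, 2]]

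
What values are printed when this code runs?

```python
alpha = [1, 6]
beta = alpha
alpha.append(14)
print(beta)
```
[1, 6, 14]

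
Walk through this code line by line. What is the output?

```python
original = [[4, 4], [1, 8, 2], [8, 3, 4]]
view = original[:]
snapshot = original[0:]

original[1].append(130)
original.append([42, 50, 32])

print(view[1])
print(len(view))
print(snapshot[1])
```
[1, 8, 2, 130]
3
[1, 8, 2, 130]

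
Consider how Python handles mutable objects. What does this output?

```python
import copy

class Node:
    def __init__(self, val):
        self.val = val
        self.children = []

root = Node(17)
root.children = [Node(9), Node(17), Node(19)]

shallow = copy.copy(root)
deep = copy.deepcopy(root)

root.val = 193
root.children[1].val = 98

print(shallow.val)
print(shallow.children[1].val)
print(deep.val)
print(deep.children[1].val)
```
17
98
17
17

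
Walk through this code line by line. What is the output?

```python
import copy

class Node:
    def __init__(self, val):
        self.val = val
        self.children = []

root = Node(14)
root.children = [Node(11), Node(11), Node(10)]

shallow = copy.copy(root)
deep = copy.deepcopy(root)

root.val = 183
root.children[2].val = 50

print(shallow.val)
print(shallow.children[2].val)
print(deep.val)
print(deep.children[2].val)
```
14
50
14
10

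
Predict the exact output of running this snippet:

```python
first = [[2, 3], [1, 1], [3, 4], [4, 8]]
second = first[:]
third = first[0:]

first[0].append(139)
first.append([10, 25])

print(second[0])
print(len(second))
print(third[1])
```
[2, 3, 139]
4
[1, 1]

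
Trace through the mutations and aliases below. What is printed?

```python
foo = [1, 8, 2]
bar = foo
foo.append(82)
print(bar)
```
[1, 8, 2, 82]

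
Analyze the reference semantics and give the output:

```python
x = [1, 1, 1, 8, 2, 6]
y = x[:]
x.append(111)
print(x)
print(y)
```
[1, 1, 1, 8, 2, 6, 111]
[1, 1, 1, 8, 2, 6]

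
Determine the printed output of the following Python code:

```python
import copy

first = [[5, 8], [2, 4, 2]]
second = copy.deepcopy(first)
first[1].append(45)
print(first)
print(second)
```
[[5, 8], [2, 4, 2, 45]]
[[5, 8], [2, 4, 2]]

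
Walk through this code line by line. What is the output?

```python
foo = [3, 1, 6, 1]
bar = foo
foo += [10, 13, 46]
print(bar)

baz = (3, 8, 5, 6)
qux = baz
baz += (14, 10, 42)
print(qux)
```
[3, 1, 6, 1, 10, 13, 46]
(3, 8, 5, 6)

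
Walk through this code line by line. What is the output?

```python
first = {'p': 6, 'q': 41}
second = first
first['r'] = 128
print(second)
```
{'p': 6, 'q': 41, 'r': 128}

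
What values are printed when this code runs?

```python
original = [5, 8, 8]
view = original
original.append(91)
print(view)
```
[5, 8, 8, 91]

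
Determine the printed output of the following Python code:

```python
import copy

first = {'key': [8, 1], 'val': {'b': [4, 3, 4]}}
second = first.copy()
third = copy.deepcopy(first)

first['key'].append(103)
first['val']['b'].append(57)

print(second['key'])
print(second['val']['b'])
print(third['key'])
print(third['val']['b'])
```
[8, 1, 103]
[4, 3, 4, 57]
[8, 1]
[4, 3, 4]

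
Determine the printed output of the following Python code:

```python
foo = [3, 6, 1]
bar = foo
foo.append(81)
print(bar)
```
[3, 6, 1, 81]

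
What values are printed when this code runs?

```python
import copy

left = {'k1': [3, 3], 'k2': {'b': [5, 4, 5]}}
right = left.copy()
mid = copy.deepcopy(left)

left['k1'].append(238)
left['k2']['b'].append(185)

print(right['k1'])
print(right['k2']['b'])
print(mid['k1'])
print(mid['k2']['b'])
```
[3, 3, 238]
[5, 4, 5, 185]
[3, 3]
[5, 4, 5]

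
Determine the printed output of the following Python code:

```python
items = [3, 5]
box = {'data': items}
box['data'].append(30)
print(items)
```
[3, 5, 30]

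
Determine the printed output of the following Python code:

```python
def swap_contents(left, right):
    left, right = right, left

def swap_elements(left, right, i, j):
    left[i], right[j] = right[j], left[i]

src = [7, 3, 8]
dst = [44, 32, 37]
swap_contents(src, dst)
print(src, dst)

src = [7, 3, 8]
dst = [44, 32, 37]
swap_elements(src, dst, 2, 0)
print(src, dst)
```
[7, 3, 8] [44, 32, 37]
[7, 3, 44] [8, 32, 37]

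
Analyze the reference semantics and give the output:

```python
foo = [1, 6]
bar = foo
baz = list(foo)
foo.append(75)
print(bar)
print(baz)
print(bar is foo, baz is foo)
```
[1, 6, 75]
[1, 6]
True False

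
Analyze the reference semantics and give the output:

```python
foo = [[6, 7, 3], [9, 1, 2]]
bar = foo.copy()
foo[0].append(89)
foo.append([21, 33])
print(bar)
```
[[6, 7, 3, 89], [9, 1, 2]]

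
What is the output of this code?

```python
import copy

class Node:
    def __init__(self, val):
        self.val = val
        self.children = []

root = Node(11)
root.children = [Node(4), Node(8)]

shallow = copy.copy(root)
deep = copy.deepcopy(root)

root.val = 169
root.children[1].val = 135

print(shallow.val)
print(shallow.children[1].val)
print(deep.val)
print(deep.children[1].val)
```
11
135
11
8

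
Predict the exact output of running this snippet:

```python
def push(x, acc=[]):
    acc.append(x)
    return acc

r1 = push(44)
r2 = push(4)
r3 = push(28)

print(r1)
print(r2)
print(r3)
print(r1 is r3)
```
[44, 4, 28]
[44, 4, 28]
[44, 4, 28]
True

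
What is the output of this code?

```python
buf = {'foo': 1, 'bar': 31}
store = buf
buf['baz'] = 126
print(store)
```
{'foo': 1, 'bar': 31, 'baz': 126}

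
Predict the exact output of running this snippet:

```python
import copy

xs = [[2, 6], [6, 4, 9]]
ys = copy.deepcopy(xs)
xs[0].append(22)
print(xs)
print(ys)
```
[[2, 6, 22], [6, 4, 9]]
[[2, 6], [6, 4, 9]]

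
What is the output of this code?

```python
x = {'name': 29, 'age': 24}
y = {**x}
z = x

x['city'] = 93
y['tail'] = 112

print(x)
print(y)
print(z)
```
{'name': 29, 'age': 24, 'city': 93}
{'name': 29, 'age': 24, 'tail': 112}
{'name': 29, 'age': 24, 'city': 93}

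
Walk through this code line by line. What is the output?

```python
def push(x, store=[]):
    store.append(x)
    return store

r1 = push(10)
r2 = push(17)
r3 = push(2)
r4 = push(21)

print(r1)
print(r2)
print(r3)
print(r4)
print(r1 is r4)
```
[10, 17, 2, 21]
[10, 17, 2, 21]
[10, 17, 2, 21]
[10, 17, 2, 21]
True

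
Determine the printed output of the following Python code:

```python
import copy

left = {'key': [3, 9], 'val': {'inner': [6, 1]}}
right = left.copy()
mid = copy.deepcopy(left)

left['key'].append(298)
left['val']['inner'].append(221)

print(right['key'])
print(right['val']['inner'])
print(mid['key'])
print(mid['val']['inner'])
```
[3, 9, 298]
[6, 1, 221]
[3, 9]
[6, 1]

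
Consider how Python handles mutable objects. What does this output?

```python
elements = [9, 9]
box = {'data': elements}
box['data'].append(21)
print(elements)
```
[9, 9, 21]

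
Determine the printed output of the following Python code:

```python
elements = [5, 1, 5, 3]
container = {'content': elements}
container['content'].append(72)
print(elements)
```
[5, 1, 5, 3, 72]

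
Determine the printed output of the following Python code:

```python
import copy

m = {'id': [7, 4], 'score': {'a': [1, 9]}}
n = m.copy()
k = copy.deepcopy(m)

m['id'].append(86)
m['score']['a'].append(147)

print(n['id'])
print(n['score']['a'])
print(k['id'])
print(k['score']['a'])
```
[7, 4, 86]
[1, 9, 147]
[7, 4]
[1, 9]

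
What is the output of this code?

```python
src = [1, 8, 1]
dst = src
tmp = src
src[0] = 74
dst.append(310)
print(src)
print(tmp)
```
[74, 8, 1, 310]
[74, 8, 1, 310]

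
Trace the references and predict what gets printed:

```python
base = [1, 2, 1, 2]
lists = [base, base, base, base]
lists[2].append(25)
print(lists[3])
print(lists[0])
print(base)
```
[1, 2, 1, 2, 25]
[1, 2, 1, 2, 25]
[1, 2, 1, 2, 25]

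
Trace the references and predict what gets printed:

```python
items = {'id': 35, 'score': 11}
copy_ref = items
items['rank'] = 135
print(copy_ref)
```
{'id': 35, 'score': 11, 'rank': 135}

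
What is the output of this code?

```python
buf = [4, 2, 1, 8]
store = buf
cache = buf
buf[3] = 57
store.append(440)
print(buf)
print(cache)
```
[4, 2, 1, 57, 440]
[4, 2, 1, 57, 440]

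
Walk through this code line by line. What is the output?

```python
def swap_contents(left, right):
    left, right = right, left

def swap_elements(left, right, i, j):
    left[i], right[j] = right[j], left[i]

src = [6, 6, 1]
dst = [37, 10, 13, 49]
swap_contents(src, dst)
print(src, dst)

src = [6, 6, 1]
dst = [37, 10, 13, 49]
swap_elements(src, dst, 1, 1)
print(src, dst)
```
[6, 6, 1] [37, 10, 13, 49]
[6, 10, 1] [37, 6, 13, 49]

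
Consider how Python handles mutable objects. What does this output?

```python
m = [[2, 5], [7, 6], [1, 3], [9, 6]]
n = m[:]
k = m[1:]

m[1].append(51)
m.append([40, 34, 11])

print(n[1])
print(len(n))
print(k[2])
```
[7, 6, 51]
4
[9, 6]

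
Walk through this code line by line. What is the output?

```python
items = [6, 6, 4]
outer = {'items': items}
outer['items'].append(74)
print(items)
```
[6, 6, 4, 74]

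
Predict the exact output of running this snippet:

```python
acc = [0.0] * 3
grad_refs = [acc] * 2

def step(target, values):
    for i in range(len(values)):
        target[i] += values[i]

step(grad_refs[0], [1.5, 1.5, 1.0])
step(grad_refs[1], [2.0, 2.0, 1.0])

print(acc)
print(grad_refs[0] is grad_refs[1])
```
[3.5, 3.5, 2.0]
True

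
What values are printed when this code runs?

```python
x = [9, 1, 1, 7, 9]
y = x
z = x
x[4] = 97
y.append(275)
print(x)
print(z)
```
[9, 1, 1, 7, 97, 275]
[9, 1, 1, 7, 97, 275]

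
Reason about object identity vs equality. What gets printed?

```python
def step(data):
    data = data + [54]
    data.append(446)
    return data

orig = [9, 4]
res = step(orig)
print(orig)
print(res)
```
[9, 4]
[9, 4, 54, 446]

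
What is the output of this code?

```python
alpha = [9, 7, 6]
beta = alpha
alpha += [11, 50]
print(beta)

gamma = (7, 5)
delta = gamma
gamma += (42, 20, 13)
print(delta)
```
[9, 7, 6, 11, 50]
(7, 5)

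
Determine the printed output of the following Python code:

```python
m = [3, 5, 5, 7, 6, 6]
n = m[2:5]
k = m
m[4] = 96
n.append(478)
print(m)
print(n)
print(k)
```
[3, 5, 5, 7, 96, 6]
[5, 7, 6, 478]
[3, 5, 5, 7, 96, 6]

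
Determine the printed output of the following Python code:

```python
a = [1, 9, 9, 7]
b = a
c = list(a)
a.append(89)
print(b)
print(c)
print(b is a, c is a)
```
[1, 9, 9, 7, 89]
[1, 9, 9, 7]
True False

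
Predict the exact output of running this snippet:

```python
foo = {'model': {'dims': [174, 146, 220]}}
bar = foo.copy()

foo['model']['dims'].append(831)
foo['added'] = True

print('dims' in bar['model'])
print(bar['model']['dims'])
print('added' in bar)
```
True
[174, 146, 220, 831]
False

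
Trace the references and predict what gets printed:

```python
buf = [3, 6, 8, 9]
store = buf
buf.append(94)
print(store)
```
[3, 6, 8, 9, 94]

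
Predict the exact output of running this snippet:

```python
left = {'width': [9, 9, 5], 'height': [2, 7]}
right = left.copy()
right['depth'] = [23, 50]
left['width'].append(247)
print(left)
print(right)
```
{'width': [9, 9, 5, 247], 'height': [2, 7]}
{'width': [9, 9, 5, 247], 'height': [2, 7], 'depth': [23, 50]}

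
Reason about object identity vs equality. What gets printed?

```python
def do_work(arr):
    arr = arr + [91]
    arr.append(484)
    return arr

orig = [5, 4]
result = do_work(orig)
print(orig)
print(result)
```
[5, 4]
[5, 4, 91, 484]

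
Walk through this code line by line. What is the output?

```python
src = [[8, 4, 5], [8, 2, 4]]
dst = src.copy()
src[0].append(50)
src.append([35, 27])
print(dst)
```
[[8, 4, 5, 50], [8, 2, 4]]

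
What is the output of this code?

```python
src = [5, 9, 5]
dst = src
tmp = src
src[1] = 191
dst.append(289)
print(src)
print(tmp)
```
[5, 191, 5, 289]
[5, 191, 5, 289]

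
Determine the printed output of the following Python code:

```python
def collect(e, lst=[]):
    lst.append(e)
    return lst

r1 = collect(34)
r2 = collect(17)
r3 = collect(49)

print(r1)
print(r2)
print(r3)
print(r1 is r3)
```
[34, 17, 49]
[34, 17, 49]
[34, 17, 49]
True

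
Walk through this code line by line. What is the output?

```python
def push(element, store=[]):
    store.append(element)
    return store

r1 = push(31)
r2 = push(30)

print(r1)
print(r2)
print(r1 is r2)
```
[31, 30]
[31, 30]
True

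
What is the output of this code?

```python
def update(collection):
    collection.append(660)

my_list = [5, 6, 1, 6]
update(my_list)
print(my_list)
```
[5, 6, 1, 6, 660]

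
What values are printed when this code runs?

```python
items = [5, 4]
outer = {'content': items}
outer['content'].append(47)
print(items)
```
[5, 4, 47]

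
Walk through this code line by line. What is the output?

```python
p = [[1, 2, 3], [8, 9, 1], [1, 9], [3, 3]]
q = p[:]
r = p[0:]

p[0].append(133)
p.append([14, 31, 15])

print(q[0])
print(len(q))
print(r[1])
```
[1, 2, 3, 133]
4
[8, 9, 1]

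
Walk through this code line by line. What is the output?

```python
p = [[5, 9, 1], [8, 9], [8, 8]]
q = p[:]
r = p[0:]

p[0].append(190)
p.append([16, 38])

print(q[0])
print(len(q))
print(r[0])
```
[5, 9, 1, 190]
3
[5, 9, 1, 190]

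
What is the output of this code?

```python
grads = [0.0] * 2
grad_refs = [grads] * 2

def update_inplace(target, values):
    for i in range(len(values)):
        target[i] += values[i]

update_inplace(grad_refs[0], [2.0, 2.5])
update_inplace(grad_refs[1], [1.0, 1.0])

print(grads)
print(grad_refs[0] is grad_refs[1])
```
[3.0, 3.5]
True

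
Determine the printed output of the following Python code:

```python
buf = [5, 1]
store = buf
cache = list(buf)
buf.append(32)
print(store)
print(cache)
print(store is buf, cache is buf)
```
[5, 1, 32]
[5, 1]
True False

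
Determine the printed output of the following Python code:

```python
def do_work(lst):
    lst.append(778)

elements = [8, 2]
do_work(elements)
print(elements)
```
[8, 2, 778]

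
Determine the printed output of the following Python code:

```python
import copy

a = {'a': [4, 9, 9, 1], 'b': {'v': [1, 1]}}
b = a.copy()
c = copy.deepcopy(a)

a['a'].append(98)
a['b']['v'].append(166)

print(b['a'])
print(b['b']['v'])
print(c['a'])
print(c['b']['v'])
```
[4, 9, 9, 1, 98]
[1, 1, 166]
[4, 9, 9, 1]
[1, 1]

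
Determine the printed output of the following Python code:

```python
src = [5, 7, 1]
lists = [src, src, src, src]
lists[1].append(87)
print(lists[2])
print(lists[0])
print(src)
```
[5, 7, 1, 87]
[5, 7, 1, 87]
[5, 7, 1, 87]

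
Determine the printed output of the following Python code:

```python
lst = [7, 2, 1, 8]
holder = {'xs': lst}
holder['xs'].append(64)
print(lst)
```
[7, 2, 1, 8, 64]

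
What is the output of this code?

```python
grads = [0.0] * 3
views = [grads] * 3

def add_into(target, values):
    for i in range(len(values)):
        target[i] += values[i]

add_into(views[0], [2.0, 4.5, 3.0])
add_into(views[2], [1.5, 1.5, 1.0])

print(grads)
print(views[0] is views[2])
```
[3.5, 6.0, 4.0]
True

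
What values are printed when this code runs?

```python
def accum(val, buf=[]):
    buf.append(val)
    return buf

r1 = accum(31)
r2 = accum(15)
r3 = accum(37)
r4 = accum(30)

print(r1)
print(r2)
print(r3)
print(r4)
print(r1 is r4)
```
[31, 15, 37, 30]
[31, 15, 37, 30]
[31, 15, 37, 30]
[31, 15, 37, 30]
True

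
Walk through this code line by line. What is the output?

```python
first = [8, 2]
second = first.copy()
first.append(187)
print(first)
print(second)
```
[8, 2, 187]
[8, 2]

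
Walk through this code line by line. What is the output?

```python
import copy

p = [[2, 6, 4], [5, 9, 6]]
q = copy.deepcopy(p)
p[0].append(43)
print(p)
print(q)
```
[[2, 6, 4, 43], [5, 9, 6]]
[[2, 6, 4], [5, 9, 6]]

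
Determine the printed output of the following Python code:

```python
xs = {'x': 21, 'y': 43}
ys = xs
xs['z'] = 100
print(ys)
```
{'x': 21, 'y': 43, 'z': 100}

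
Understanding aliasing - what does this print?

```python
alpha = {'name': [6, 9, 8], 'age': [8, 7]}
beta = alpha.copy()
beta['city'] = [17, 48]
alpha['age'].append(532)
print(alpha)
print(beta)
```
{'name': [6, 9, 8], 'age': [8, 7, 532]}
{'name': [6, 9, 8], 'age': [8, 7, 532], 'city': [17, 48]}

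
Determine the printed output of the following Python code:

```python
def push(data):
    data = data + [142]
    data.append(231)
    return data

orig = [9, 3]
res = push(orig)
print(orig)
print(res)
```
[9, 3]
[9, 3, 142, 231]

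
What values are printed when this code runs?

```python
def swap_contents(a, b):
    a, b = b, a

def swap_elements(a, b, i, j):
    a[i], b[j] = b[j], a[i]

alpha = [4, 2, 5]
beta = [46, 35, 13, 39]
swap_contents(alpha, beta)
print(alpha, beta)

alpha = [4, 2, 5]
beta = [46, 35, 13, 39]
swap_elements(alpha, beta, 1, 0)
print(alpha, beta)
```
[4, 2, 5] [46, 35, 13, 39]
[4, 46, 5] [2, 35, 13, 39]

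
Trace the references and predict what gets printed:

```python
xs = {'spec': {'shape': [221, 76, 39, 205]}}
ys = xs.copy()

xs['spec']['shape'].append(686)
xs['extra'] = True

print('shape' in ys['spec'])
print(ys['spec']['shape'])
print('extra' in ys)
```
True
[221, 76, 39, 205, 686]
False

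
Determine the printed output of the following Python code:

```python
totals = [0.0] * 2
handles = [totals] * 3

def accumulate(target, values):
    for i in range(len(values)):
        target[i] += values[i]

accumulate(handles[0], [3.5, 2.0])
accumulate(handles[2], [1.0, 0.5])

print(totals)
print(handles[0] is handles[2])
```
[4.5, 2.5]
True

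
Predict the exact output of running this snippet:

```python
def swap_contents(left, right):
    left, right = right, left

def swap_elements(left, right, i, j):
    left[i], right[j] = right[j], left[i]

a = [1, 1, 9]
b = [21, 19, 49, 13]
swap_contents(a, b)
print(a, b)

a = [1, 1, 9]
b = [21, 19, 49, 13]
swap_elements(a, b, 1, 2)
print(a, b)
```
[1, 1, 9] [21, 19, 49, 13]
[1, 49, 9] [21, 19, 1, 13]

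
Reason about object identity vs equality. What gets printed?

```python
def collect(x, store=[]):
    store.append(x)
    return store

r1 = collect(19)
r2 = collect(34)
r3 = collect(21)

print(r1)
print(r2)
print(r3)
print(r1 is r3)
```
[19, 34, 21]
[19, 34, 21]
[19, 34, 21]
True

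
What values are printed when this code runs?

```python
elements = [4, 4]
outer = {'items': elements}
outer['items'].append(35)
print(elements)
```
[4, 4, 35]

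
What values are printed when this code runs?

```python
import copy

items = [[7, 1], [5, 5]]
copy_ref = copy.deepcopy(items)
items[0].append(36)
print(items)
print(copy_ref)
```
[[7, 1, 36], [5, 5]]
[[7, 1], [5, 5]]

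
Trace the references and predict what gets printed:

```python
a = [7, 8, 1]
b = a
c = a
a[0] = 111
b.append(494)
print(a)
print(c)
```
[111, 8, 1, 494]
[111, 8, 1, 494]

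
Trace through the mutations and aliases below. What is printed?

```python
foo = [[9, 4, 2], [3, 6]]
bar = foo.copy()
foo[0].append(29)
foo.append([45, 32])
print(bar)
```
[[9, 4, 2, 29], [3, 6]]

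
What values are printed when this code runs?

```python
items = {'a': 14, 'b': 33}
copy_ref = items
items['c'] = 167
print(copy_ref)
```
{'a': 14, 'b': 33, 'c': 167}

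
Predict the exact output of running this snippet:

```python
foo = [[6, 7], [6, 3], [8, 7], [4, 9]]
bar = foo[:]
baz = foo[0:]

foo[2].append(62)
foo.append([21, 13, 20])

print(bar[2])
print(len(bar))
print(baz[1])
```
[8, 7, 62]
4
[6, 3]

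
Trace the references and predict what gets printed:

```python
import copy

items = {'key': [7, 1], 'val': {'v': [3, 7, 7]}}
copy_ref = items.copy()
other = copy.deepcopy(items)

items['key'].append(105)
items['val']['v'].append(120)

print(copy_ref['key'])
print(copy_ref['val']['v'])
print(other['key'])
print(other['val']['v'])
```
[7, 1, 105]
[3, 7, 7, 120]
[7, 1]
[3, 7, 7]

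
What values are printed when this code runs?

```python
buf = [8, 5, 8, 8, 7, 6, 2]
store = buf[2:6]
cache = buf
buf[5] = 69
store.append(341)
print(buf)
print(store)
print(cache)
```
[8, 5, 8, 8, 7, 69, 2]
[8, 8, 7, 6, 341]
[8, 5, 8, 8, 7, 69, 2]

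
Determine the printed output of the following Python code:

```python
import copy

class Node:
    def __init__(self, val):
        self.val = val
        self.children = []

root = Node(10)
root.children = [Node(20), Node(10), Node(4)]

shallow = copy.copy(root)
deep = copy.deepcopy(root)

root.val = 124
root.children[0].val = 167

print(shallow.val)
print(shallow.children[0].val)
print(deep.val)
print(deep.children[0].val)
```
10
167
10
20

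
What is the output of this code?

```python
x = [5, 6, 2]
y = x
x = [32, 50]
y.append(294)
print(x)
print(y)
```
[32, 50]
[5, 6, 2, 294]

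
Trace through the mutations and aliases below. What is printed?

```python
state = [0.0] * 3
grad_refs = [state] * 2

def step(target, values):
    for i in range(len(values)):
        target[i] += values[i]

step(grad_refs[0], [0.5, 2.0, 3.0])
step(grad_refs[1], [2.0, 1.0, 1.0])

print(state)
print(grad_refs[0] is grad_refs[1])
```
[2.5, 3.0, 4.0]
True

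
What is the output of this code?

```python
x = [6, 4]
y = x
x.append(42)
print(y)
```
[6, 4, 42]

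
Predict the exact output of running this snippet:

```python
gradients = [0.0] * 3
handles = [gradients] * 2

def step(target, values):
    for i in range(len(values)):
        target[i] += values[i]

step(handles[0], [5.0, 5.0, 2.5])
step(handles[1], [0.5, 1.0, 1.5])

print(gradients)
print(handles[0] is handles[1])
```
[5.5, 6.0, 4.0]
True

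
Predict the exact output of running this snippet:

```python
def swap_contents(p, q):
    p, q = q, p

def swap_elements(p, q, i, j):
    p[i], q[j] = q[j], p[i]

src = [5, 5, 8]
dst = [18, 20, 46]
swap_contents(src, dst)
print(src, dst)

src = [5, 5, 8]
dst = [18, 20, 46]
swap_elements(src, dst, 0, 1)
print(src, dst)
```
[5, 5, 8] [18, 20, 46]
[20, 5, 8] [18, 5, 46]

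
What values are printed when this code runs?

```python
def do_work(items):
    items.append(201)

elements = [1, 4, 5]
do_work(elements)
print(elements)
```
[1, 4, 5, 201]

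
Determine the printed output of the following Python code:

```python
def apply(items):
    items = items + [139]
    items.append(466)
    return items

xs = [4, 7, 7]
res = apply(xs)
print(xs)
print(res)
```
[4, 7, 7]
[4, 7, 7, 139, 466]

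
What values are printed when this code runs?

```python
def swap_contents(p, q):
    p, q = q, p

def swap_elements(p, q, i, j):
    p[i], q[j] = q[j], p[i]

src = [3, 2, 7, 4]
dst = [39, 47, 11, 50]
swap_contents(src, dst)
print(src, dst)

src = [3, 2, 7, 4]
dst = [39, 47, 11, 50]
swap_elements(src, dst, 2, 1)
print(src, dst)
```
[3, 2, 7, 4] [39, 47, 11, 50]
[3, 2, 47, 4] [39, 7, 11, 50]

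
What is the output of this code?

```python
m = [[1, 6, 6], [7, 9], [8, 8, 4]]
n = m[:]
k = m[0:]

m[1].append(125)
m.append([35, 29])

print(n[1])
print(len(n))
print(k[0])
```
[7, 9, 125]
3
[1, 6, 6]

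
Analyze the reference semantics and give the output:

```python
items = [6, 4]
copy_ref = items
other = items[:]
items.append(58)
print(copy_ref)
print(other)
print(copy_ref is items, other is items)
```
[6, 4, 58]
[6, 4]
True False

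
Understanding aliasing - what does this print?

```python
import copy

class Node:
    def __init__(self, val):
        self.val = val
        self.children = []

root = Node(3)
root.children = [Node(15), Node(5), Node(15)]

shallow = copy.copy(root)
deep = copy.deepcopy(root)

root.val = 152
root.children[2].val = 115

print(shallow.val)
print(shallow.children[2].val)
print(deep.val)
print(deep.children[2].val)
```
3
115
3
15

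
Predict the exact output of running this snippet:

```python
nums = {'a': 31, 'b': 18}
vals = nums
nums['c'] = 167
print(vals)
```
{'a': 31, 'b': 18, 'c': 167}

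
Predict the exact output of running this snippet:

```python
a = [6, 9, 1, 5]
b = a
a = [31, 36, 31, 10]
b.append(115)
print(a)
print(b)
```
[31, 36, 31, 10]
[6, 9, 1, 5, 115]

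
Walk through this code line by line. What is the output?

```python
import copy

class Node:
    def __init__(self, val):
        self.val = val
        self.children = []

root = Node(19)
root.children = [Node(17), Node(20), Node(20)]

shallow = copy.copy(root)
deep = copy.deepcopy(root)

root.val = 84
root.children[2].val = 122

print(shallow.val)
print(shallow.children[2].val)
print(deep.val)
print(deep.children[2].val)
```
19
122
19
20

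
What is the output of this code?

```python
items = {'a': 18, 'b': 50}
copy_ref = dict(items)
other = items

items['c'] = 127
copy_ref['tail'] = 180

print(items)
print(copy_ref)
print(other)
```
{'a': 18, 'b': 50, 'c': 127}
{'a': 18, 'b': 50, 'tail': 180}
{'a': 18, 'b': 50, 'c': 127}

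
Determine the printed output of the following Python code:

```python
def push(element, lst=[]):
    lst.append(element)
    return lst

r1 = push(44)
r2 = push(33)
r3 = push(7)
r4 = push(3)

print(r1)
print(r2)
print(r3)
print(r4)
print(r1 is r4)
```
[44, 33, 7, 3]
[44, 33, 7, 3]
[44, 33, 7, 3]
[44, 33, 7, 3]
True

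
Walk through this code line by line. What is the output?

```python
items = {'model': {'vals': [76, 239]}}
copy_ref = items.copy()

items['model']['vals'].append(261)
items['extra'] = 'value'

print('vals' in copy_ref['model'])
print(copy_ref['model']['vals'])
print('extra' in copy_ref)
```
True
[76, 239, 261]
False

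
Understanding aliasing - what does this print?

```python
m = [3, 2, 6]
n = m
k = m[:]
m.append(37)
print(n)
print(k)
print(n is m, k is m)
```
[3, 2, 6, 37]
[3, 2, 6]
True False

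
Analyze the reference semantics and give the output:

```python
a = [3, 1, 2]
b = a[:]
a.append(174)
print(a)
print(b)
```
[3, 1, 2, 174]
[3, 1, 2]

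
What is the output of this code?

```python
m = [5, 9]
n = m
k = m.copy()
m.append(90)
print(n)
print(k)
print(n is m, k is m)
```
[5, 9, 90]
[5, 9]
True False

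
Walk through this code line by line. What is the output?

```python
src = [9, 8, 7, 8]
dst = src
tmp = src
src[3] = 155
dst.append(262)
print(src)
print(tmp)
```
[9, 8, 7, 155, 262]
[9, 8, 7, 155, 262]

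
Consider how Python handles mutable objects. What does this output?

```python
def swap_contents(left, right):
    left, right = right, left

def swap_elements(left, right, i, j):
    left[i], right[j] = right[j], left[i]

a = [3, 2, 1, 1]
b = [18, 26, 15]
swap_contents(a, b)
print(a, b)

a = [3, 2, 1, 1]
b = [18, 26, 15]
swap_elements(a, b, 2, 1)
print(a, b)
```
[3, 2, 1, 1] [18, 26, 15]
[3, 2, 26, 1] [18, 1, 15]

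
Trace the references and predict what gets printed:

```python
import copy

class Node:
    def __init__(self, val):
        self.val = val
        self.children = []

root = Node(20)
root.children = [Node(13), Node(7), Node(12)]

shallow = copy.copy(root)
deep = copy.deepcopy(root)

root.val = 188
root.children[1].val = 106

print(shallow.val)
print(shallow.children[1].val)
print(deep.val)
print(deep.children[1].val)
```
20
106
20
7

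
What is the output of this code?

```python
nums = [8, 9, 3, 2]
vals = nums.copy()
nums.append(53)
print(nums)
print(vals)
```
[8, 9, 3, 2, 53]
[8, 9, 3, 2]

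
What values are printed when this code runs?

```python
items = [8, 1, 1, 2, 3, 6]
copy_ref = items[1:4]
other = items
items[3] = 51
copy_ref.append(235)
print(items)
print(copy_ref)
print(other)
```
[8, 1, 1, 51, 3, 6]
[1, 1, 2, 235]
[8, 1, 1, 51, 3, 6]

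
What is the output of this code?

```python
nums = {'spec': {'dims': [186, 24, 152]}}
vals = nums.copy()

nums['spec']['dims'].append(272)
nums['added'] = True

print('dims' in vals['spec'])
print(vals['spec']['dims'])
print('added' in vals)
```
True
[186, 24, 152, 272]
False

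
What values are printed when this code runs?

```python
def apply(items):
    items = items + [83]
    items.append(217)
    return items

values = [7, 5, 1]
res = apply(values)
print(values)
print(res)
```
[7, 5, 1]
[7, 5, 1, 83, 217]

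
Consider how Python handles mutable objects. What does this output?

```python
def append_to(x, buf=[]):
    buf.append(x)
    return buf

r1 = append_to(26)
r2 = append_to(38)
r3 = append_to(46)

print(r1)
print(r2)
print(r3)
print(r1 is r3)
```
[26, 38, 46]
[26, 38, 46]
[26, 38, 46]
True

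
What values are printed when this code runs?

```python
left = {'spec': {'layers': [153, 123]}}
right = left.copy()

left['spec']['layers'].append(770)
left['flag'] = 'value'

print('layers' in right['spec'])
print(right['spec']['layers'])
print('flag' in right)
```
True
[153, 123, 770]
False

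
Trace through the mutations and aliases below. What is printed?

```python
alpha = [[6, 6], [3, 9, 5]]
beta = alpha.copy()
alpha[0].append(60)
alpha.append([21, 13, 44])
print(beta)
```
[[6, 6, 60], [3, 9, 5]]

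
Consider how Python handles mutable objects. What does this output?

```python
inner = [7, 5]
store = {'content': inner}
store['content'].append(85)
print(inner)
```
[7, 5, 85]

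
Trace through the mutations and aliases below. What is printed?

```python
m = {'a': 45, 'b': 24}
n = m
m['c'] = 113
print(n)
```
{'a': 45, 'b': 24, 'c': 113}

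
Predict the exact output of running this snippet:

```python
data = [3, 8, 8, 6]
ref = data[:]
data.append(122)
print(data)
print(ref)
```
[3, 8, 8, 6, 122]
[3, 8, 8, 6]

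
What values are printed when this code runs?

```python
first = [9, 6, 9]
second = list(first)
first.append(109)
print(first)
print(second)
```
[9, 6, 9, 109]
[9, 6, 9]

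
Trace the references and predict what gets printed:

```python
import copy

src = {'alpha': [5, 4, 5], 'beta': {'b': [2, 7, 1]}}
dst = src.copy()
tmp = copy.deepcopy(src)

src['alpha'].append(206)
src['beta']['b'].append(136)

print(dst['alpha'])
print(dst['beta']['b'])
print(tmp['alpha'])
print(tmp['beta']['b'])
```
[5, 4, 5, 206]
[2, 7, 1, 136]
[5, 4, 5]
[2, 7, 1]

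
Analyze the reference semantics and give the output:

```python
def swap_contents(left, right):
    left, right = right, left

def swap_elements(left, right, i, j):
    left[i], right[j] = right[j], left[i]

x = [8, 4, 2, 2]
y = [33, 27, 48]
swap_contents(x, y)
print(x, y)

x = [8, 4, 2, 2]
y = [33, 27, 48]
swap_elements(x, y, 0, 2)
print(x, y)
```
[8, 4, 2, 2] [33, 27, 48]
[48, 4, 2, 2] [33, 27, 8]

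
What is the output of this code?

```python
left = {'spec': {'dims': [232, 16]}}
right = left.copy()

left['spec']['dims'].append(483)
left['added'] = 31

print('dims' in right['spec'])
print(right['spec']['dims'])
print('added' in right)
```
True
[232, 16, 483]
False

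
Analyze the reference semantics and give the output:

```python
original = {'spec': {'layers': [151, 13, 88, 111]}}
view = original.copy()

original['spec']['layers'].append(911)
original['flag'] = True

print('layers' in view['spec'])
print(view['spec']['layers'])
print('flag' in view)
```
True
[151, 13, 88, 111, 911]
False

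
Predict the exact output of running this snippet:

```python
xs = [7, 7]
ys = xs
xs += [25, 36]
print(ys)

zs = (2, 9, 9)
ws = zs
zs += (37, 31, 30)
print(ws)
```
[7, 7, 25, 36]
(2, 9, 9)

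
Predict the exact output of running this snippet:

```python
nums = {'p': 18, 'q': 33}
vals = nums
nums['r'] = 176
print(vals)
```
{'p': 18, 'q': 33, 'r': 176}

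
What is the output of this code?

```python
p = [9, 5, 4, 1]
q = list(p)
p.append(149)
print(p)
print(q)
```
[9, 5, 4, 1, 149]
[9, 5, 4, 1]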